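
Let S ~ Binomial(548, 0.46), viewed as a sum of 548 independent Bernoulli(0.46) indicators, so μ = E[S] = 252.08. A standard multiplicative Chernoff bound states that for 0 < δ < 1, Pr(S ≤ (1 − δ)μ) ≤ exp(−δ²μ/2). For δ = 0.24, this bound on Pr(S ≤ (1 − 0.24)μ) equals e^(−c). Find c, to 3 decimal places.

7.260

c = δ²μ/2 = 0.24²·252.08/2 = 7.2599.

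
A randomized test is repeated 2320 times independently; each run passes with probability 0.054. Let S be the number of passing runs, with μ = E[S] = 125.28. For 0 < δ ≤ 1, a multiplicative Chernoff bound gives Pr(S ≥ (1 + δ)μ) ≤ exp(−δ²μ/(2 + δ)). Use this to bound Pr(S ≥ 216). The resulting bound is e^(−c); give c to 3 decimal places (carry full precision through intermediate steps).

Write 216 = (1 + δ)μ, so δ = 216/125.28 − 1 = 0.7241379…
Then the exponent is δ²μ/(2 + δ) = (216 − μ)² / (μ·(2 + δ)) = 24.115443.

24.115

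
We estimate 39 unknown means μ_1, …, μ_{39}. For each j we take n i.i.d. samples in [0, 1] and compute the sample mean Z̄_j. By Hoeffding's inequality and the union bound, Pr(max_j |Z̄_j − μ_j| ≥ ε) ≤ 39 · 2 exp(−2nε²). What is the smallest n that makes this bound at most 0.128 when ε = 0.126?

202

Need 2·39·exp(−2nε²) ≤ 0.128, i.e. exp(−2nε²) ≤ 0.128/78.
So 2nε² ≥ ln(78/0.128) = 6.412434.
Hence n ≥ 6.412434/(2·0.126²) = 201.954.
The smallest integer n is 202.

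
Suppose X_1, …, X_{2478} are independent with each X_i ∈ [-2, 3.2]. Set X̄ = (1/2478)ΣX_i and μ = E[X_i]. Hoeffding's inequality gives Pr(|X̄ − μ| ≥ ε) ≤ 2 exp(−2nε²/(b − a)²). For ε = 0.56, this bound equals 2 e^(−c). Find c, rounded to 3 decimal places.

57.478

c = 2nε²/(b − a)² = 2·2478·0.56² / 5.2² = 57.4779.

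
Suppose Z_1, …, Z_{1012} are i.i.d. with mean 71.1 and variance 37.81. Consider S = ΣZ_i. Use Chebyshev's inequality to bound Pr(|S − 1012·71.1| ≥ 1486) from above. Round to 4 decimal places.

0.0173

Var(S) = n·Var(Z_i) = 1012·37.81 = 38263.72.
Chebyshev: Pr(|S − 1012·71.1| ≥ 1486) ≤ Var(S)/1486² = 38263.72/2208196 = 0.0173.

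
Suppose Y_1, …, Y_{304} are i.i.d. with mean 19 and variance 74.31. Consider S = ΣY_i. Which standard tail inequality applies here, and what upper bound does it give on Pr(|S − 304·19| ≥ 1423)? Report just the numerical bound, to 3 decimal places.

0.011

With mean and variance of each term known, Chebyshev's inequality bounds the deviation of the sum (or sample mean).
Var(S) = n·Var(Y_i) = 304·74.31 = 22590.24.
Chebyshev: Pr(|S − 304·19| ≥ 1423) ≤ Var(S)/1423² = 22590.24/2024929 = 0.0112.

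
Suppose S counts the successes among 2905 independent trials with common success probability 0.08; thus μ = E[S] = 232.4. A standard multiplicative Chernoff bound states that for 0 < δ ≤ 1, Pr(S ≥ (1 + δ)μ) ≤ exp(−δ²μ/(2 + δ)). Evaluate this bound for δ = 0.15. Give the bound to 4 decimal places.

Exponent = δ²μ/(2 + δ) = 0.15²·232.4/2.15 = 2.4321.
Bound = exp(−2.4321) = 0.08785.

0.0879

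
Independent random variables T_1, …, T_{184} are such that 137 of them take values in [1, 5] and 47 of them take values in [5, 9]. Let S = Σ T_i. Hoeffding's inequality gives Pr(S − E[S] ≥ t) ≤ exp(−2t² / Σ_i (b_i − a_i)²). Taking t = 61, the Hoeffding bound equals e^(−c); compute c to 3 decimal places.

2.528

Σ(b_i − a_i)² = 137·4² + 47·4² = 2944.
c = 2t² / 2944 = 2·61² / 2944 = 2.5279.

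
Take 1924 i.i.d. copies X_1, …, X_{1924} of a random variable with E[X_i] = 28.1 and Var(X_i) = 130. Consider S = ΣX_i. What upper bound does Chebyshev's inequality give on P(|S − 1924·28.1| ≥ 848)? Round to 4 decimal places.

Var(S) = n·Var(X_i) = 1924·130 = 250120.
Chebyshev: P(|S − 1924·28.1| ≥ 848) ≤ Var(S)/848² = 250120/719104 = 0.3478.

0.3478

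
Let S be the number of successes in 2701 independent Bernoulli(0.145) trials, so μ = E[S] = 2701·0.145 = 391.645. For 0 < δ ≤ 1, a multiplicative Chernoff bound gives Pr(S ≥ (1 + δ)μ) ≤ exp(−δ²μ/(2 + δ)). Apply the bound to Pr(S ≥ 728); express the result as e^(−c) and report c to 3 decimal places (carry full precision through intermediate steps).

101.045

Write 728 = (1 + δ)μ, so δ = 728/391.645 − 1 = 0.8588262…
Then the exponent is δ²μ/(2 + δ) = (728 − μ)² / (μ·(2 + δ)) = 101.045140.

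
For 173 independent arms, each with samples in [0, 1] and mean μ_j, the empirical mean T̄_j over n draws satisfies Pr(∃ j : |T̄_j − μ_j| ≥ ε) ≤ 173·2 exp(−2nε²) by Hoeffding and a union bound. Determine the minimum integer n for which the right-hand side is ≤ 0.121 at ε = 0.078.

Need 2·173·exp(−2nε²) ≤ 0.121, i.e. exp(−2nε²) ≤ 0.121/346.
So 2nε² ≥ ln(346/0.121) = 7.958404.
Hence n ≥ 7.958404/(2·0.078²) = 654.044.
The smallest integer n is 655.

655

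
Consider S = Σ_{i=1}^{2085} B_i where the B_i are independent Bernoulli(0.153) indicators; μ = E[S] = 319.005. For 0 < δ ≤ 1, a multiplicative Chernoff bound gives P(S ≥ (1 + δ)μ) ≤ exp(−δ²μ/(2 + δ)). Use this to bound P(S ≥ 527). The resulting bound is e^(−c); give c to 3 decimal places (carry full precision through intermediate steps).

51.137

Write 527 = (1 + δ)μ, so δ = 527/319.005 − 1 = 0.6520117…
Then the exponent is δ²μ/(2 + δ) = (527 − μ)² / (μ·(2 + δ)) = 51.136719.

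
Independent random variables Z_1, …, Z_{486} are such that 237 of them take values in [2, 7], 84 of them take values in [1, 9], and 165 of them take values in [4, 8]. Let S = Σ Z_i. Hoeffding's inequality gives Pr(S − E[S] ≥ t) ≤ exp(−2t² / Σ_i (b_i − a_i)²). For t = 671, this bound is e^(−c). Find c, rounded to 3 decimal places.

Σ(b_i − a_i)² = 237·5² + 84·8² + 165·4² = 13941.
c = 2t² / 13941 = 2·671² / 13941 = 64.5924.

64.592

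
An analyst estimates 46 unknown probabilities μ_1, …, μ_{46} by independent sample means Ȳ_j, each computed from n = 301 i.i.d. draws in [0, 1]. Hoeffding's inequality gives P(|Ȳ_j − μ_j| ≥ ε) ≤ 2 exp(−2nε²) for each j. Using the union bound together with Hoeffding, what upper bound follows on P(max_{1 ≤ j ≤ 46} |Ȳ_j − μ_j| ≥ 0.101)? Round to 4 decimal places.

Per-experiment Hoeffding bound: 2·exp(−2·301·0.101²) = 2·exp(−6.14100) = 0.0043055.
Union bound over 46 events: 46·0.0043055 = 0.19805.

0.1981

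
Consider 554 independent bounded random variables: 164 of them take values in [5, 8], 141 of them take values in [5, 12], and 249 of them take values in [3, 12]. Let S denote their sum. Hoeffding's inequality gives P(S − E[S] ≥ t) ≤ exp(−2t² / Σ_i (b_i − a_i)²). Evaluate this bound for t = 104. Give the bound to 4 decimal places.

Σ(b_i − a_i)² = 164·3² + 141·7² + 249·9² = 28554.
Exponent = 2·104² / 28554 = 0.75758.
Bound = exp(−0.75758) = 0.46880.

0.4688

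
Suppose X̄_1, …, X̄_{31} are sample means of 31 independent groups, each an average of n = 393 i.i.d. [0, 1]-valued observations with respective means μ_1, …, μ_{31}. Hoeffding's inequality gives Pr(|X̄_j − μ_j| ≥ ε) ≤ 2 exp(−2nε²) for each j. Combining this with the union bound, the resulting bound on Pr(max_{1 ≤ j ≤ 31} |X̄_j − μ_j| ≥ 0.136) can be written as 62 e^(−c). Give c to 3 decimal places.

Union bound over the 31 events: Pr(max_{1 ≤ j ≤ 31} |X̄_j − μ_j| ≥ 0.136) ≤ 31·2·exp(−2nε²) = 62 exp(−2·393·0.136²).
So c = 2·393·0.136² = 14.5379.

14.538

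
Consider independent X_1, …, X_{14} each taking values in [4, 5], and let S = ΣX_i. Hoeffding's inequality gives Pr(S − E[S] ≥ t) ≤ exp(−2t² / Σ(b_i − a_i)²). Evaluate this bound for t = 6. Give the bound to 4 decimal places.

Σ(b_i − a_i)² = 14·(1)² = 14.
Exponent = 2·6²/14 = 5.1429.
Bound = exp(−5.1429) = 0.00584.

0.0058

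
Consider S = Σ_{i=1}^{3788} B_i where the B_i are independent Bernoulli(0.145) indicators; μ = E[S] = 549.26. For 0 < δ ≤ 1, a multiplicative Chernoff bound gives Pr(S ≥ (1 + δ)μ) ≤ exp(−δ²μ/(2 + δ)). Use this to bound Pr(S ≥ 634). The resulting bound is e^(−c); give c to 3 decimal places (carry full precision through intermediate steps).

6.069

Write 634 = (1 + δ)μ, so δ = 634/549.26 − 1 = 0.1542803…
Then the exponent is δ²μ/(2 + δ) = (634 − μ)² / (μ·(2 + δ)) = 6.068715.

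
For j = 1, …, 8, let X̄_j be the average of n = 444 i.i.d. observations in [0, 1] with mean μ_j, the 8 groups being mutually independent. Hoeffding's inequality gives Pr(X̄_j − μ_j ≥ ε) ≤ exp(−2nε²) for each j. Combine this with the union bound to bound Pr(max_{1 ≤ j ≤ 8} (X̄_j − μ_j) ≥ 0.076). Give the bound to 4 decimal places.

0.0474

Per-experiment Hoeffding bound: exp(−2·444·0.076²) = exp(−5.12909) = 0.005922.
Union bound over 8 events: 8·0.005922 = 0.04738.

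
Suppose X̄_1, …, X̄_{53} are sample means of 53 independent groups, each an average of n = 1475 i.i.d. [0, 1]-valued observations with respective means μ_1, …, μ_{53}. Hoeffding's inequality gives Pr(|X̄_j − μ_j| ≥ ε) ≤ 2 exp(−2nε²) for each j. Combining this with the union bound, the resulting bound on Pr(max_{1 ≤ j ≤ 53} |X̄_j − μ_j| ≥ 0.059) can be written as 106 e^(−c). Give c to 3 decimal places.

Union bound over the 53 events: Pr(max_{1 ≤ j ≤ 53} |X̄_j − μ_j| ≥ 0.059) ≤ 53·2·exp(−2nε²) = 106 exp(−2·1475·0.059²).
So c = 2·1475·0.059² = 10.2690.

10.269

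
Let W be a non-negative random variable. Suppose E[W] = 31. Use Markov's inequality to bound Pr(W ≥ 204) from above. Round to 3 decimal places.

Markov's inequality: for a non-negative random variable, Pr(W ≥ a) ≤ E[W]/a.
Here E[W] = 31 and a = 204, so the bound is 31/204 = 0.1520.

0.152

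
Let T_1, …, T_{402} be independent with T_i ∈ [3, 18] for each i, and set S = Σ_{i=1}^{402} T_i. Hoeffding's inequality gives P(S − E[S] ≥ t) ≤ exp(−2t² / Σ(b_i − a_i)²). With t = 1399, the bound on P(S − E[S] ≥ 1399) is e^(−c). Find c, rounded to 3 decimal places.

Σ(b_i − a_i)² = 402·(15)² = 90450.
c = 2t²/90450 = 2·1399²/90450 = 43.2770.

43.277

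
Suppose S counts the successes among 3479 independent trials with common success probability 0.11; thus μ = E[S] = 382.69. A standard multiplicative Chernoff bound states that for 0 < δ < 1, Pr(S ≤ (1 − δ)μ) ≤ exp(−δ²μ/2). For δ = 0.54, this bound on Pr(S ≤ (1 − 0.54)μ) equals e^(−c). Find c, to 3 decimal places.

55.796

c = δ²μ/2 = 0.54²·382.69/2 = 55.7962.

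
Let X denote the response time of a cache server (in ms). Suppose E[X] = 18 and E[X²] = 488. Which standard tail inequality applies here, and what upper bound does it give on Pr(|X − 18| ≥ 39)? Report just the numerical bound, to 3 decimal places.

The first two moments determine the variance, so Chebyshev's inequality is the sharpest standard bound available.
Var(X) = E[X²] − (E[X])² = 488 − 324 = 164.
Chebyshev's inequality: Pr(|X − μ| ≥ t) ≤ Var(X)/t² = 164/1521 = 0.1078.

0.108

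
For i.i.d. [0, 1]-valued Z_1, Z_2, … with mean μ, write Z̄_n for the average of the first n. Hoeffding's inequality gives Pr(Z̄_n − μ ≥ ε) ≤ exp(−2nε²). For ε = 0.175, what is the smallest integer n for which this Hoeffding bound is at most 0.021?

Require exp(−2nε²) ≤ 0.021, i.e. 2nε² ≥ ln(1/0.021) = 3.863233.
So n ≥ 3.863233 / (2·0.175²) = 63.073.
The smallest integer n is 64.

64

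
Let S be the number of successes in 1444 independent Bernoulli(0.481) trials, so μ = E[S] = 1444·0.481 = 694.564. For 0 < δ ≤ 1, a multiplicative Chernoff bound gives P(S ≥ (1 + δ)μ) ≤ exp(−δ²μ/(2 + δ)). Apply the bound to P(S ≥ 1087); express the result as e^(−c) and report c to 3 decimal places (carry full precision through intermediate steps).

Write 1087 = (1 + δ)μ, so δ = 1087/694.564 − 1 = 0.5650106…
Then the exponent is δ²μ/(2 + δ) = (1087 − μ)² / (μ·(2 + δ)) = 86.444278.

86.444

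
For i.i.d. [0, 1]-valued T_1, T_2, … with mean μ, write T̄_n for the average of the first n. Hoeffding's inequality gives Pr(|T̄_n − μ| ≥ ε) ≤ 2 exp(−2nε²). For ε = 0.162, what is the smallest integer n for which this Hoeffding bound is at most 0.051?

Require 2·exp(−2nε²) ≤ 0.051, i.e. 2nε² ≥ ln(2/0.051) = 3.669077.
So n ≥ 3.669077 / (2·0.162²) = 69.903.
The smallest integer n is 70.

70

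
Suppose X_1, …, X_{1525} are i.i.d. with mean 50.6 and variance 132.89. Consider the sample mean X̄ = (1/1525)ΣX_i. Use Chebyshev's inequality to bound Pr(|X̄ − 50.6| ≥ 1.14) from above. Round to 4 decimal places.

Var(X̄) = Var(X_i)/n = 132.89/1525 = 0.087141.
Chebyshev: Pr(|X̄ − 50.6| ≥ 1.14) ≤ Var(X̄)/(1.14)² = 132.89/(1525·1.14²) = 0.0671.

0.0671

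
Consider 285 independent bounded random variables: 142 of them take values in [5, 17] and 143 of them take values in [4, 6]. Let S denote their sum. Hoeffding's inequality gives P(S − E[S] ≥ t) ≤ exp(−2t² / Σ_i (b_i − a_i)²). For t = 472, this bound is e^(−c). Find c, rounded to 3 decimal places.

21.197

Σ(b_i − a_i)² = 142·12² + 143·2² = 21020.
c = 2t² / 21020 = 2·472² / 21020 = 21.1973.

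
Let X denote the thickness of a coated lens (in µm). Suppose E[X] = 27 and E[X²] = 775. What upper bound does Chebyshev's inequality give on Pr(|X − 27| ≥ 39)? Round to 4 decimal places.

0.0302

Var(X) = E[X²] − (E[X])² = 775 − 729 = 46.
Chebyshev's inequality: Pr(|X − μ| ≥ t) ≤ Var(X)/t² = 46/1521 = 0.0302.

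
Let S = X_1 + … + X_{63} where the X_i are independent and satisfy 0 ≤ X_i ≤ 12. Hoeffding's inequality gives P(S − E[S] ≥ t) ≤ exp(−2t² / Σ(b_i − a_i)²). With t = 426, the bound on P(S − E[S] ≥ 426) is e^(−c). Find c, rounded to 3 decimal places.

40.008

Σ(b_i − a_i)² = 63·(12)² = 9072.
c = 2t²/9072 = 2·426²/9072 = 40.0079.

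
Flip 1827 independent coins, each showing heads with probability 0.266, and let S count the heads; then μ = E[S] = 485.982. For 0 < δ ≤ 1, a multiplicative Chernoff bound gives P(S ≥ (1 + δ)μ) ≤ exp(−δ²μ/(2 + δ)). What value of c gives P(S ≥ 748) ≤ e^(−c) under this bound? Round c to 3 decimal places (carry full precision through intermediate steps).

Write 748 = (1 + δ)μ, so δ = 748/485.982 − 1 = 0.5391517…
Then the exponent is δ²μ/(2 + δ) = (748 − μ)² / (μ·(2 + δ)) = 55.635684.

55.636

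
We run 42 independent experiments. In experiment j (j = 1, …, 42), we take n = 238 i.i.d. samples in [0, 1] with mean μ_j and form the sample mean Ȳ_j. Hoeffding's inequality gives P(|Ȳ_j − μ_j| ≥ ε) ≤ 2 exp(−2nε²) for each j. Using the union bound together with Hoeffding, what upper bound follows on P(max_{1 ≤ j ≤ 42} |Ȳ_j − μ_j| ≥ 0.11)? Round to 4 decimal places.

Per-experiment Hoeffding bound: 2·exp(−2·238·0.11²) = 2·exp(−5.75960) = 0.0063047.
Union bound over 42 events: 42·0.0063047 = 0.26480.

0.2648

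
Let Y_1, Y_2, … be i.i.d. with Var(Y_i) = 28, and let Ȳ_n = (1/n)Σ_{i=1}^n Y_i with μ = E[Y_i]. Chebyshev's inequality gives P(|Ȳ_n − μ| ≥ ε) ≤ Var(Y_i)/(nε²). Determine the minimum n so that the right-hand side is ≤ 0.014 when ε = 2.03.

Require 28/(n·2.03²) ≤ 0.014, i.e. n ≥ 28/(0.014·2.03²) = 485.331.
The smallest integer n is 486.

486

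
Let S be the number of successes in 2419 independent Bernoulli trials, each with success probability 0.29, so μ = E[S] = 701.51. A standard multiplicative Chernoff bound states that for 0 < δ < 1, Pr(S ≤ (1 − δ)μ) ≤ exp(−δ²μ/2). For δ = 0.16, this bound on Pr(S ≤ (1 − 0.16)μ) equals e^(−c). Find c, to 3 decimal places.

c = δ²μ/2 = 0.16²·701.51/2 = 8.9793.

8.979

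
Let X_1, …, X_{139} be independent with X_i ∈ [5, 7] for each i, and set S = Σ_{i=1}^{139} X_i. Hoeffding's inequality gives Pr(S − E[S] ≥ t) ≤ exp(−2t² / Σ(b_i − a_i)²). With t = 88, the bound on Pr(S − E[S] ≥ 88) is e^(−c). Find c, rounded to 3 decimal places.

Σ(b_i − a_i)² = 139·(2)² = 556.
c = 2t²/556 = 2·88²/556 = 27.8561.

27.856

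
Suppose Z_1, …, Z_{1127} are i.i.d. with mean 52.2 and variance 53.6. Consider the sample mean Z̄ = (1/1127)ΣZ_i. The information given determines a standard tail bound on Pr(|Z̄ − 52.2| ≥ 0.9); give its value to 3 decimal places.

0.059

With mean and variance of each term known, Chebyshev's inequality bounds the deviation of the sum (or sample mean).
Var(Z̄) = Var(Z_i)/n = 53.6/1127 = 0.04756.
Chebyshev: Pr(|Z̄ − 52.2| ≥ 0.9) ≤ Var(Z̄)/(0.9)² = 53.6/(1127·0.9²) = 0.0587.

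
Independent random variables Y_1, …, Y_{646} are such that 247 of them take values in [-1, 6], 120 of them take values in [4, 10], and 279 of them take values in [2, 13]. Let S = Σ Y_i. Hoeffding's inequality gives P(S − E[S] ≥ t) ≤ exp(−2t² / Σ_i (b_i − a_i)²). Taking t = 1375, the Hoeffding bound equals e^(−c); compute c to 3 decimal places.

75.351

Σ(b_i − a_i)² = 247·7² + 120·6² + 279·11² = 50182.
c = 2t² / 50182 = 2·1375² / 50182 = 75.3507.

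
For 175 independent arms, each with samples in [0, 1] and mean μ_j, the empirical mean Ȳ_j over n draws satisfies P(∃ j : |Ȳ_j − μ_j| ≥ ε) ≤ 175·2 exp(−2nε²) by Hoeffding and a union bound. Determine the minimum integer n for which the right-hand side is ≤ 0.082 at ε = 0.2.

105

Need 2·175·exp(−2nε²) ≤ 0.082, i.e. exp(−2nε²) ≤ 0.082/350.
So 2nε² ≥ ln(350/0.082) = 8.358969.
Hence n ≥ 8.358969/(2·0.2²) = 104.487.
The smallest integer n is 105.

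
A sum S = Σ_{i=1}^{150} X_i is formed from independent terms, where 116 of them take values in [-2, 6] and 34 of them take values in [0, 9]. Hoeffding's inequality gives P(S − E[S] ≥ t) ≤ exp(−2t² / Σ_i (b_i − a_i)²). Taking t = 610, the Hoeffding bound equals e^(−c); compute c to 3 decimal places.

Σ(b_i − a_i)² = 116·8² + 34·9² = 10178.
c = 2t² / 10178 = 2·610² / 10178 = 73.1185.

73.118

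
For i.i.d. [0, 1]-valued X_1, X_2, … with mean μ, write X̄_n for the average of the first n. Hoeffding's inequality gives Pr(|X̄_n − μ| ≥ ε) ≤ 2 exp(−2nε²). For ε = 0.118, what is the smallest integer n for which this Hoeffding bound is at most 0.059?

127

Require 2·exp(−2nε²) ≤ 0.059, i.e. 2nε² ≥ ln(2/0.059) = 3.523365.
So n ≥ 3.523365 / (2·0.118²) = 126.521.
The smallest integer n is 127.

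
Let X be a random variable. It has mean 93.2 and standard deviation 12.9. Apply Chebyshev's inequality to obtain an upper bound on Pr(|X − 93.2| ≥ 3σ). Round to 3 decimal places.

0.111

Chebyshev: Pr(|X − μ| ≥ t) ≤ Var(X)/t².
Var(X) = σ² = 12.9² = 166.41.
t = 3·12.9 = 38.7.
Bound = 166.41 / 1497.69 = 0.1111.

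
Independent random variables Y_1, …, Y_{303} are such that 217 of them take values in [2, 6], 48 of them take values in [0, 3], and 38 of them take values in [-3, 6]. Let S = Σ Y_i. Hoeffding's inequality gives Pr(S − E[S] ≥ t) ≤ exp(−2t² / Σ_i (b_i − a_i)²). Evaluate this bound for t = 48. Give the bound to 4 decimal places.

0.5169

Σ(b_i − a_i)² = 217·4² + 48·3² + 38·9² = 6982.
Exponent = 2·48² / 6982 = 0.65998.
Bound = exp(−0.65998) = 0.51686.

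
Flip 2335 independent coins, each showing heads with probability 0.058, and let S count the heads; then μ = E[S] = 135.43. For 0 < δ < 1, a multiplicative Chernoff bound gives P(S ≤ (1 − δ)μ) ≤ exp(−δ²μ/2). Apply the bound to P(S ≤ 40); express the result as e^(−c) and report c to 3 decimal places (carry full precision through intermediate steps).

33.622

Write 40 = (1 − δ)μ, so δ = 1 − 40/135.43 = 0.7046445…
Then the exponent is δ²μ/2 = (μ − 40)²/(2μ) = 33.622111.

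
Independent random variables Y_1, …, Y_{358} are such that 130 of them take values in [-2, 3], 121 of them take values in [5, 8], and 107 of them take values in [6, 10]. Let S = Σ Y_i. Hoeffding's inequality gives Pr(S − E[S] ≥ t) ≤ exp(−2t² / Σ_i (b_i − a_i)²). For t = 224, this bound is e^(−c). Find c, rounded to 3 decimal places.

Σ(b_i − a_i)² = 130·5² + 121·3² + 107·4² = 6051.
c = 2t² / 6051 = 2·224² / 6051 = 16.5844.

16.584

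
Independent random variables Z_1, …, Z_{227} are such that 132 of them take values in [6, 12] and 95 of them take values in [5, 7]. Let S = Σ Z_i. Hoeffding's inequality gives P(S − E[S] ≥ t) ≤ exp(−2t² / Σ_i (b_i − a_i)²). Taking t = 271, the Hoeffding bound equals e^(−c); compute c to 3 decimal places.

28.621

Σ(b_i − a_i)² = 132·6² + 95·2² = 5132.
c = 2t² / 5132 = 2·271² / 5132 = 28.6208.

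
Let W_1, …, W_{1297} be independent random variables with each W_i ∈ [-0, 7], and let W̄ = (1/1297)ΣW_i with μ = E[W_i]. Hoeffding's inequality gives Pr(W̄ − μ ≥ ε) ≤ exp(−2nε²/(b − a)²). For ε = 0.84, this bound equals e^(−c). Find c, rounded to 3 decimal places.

c = 2nε²/(b − a)² = 2·1297·0.84² / 7² = 37.3536.

37.354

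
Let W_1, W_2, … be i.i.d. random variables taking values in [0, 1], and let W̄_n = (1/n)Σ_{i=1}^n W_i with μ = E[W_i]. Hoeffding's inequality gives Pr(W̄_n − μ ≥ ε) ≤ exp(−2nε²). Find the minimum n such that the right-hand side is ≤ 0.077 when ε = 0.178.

41

Require exp(−2nε²) ≤ 0.077, i.e. 2nε² ≥ ln(1/0.077) = 2.563950.
So n ≥ 2.563950 / (2·0.178²) = 40.461.
The smallest integer n is 41.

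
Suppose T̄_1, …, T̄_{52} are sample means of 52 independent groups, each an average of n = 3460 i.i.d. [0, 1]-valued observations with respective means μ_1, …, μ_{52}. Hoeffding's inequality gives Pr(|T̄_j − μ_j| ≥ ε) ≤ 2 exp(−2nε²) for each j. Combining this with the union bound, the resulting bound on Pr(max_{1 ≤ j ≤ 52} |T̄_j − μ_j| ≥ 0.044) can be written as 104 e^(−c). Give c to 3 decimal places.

Union bound over the 52 events: Pr(max_{1 ≤ j ≤ 52} |T̄_j − μ_j| ≥ 0.044) ≤ 52·2·exp(−2nε²) = 104 exp(−2·3460·0.044²).
So c = 2·3460·0.044² = 13.3971.

13.397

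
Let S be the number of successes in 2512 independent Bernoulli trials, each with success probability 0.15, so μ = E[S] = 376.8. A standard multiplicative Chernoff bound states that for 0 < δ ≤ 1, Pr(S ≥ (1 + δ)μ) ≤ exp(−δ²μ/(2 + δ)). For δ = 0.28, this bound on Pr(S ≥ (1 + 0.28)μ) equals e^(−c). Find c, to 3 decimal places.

c = δ²μ/(2 + δ) = 0.28²·376.8/(2 + 0.28) = 12.9566.

12.957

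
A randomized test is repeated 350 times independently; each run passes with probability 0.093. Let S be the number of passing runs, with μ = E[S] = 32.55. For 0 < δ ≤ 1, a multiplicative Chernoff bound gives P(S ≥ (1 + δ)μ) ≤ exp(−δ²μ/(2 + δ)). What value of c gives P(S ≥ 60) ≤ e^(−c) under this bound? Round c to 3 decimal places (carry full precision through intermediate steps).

Write 60 = (1 + δ)μ, so δ = 60/32.55 − 1 = 0.843318…
Then the exponent is δ²μ/(2 + δ) = (60 − μ)² / (μ·(2 + δ)) = 8.141572.

8.142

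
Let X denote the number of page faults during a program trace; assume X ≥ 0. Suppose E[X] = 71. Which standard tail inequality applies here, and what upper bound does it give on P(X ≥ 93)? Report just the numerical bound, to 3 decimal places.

0.763

Only the mean of a non-negative variable is known, so Markov's inequality is the applicable tail bound.
Markov's inequality: for a non-negative random variable, P(X ≥ a) ≤ E[X]/a.
Here E[X] = 71 and a = 93, so the bound is 71/93 = 0.7634.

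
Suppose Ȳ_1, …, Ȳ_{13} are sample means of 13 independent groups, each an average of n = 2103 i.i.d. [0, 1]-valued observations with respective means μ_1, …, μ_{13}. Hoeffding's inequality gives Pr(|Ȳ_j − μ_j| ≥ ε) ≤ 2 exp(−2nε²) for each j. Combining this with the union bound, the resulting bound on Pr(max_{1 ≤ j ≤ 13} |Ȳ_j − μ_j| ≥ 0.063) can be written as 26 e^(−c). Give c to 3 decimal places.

16.694

Union bound over the 13 events: Pr(max_{1 ≤ j ≤ 13} |Ȳ_j − μ_j| ≥ 0.063) ≤ 13·2·exp(−2nε²) = 26 exp(−2·2103·0.063²).
So c = 2·2103·0.063² = 16.6936.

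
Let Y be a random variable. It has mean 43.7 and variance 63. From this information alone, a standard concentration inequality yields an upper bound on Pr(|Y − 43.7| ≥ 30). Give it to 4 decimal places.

Mean and variance are known, so Chebyshev's inequality applies.
Chebyshev: Pr(|Y − μ| ≥ t) ≤ Var(Y)/t².
Bound = 63 / 900 = 0.0700.

0.0700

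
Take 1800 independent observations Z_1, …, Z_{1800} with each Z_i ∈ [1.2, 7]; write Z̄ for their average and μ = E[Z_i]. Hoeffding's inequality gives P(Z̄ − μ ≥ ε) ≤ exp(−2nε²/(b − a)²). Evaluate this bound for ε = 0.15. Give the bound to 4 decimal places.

Exponent: 2nε²/(b − a)² = 2·1800·0.15² / 5.8² = 2.40785.
Bound = exp(−2.40785) = 0.09001.

0.0900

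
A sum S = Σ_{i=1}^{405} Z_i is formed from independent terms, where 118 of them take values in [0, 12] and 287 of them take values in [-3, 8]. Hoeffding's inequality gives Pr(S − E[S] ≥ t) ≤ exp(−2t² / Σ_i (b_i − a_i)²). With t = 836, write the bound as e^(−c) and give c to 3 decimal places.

Σ(b_i − a_i)² = 118·12² + 287·11² = 51719.
c = 2t² / 51719 = 2·836² / 51719 = 27.0267.

27.027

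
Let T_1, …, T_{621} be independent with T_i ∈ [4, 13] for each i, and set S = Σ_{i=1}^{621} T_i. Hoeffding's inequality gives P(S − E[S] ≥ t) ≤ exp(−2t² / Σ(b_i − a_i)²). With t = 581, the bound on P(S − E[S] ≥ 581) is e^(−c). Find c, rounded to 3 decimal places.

Σ(b_i − a_i)² = 621·(9)² = 50301.
c = 2t²/50301 = 2·581²/50301 = 13.4216.

13.422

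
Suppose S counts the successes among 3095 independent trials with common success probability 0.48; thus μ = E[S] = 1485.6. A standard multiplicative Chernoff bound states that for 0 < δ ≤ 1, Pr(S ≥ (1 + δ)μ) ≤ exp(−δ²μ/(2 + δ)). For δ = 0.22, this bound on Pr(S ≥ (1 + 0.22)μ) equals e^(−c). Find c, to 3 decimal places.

32.389

c = δ²μ/(2 + δ) = 0.22²·1485.6/(2 + 0.22) = 32.3888.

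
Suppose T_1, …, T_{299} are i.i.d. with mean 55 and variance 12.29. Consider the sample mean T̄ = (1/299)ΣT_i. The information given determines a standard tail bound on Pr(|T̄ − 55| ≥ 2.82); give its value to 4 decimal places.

0.0052

With mean and variance of each term known, Chebyshev's inequality bounds the deviation of the sum (or sample mean).
Var(T̄) = Var(T_i)/n = 12.29/299 = 0.041104.
Chebyshev: Pr(|T̄ − 55| ≥ 2.82) ≤ Var(T̄)/(2.82)² = 12.29/(299·2.82²) = 0.0052.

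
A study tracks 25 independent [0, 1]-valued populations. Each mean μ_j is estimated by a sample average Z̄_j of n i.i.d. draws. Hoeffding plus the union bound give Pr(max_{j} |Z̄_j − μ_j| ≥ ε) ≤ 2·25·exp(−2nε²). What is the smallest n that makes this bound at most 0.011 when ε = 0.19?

Need 2·25·exp(−2nε²) ≤ 0.011, i.e. exp(−2nε²) ≤ 0.011/50.
So 2nε² ≥ ln(50/0.011) = 8.421883.
Hence n ≥ 8.421883/(2·0.19²) = 116.647.
The smallest integer n is 117.

117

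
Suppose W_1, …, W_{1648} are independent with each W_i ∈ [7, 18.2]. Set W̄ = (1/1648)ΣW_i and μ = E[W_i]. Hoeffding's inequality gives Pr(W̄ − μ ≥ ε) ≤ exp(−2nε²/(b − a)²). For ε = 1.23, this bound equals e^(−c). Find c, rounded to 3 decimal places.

39.752

c = 2nε²/(b − a)² = 2·1648·1.23² / 11.2² = 39.7522.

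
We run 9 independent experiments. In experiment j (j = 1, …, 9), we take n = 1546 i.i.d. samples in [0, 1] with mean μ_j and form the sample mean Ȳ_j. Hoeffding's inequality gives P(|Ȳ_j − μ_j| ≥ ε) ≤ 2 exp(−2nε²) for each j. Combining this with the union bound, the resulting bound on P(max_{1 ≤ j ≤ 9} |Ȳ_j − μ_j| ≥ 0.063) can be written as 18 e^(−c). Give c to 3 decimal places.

Union bound over the 9 events: P(max_{1 ≤ j ≤ 9} |Ȳ_j − μ_j| ≥ 0.063) ≤ 9·2·exp(−2nε²) = 18 exp(−2·1546·0.063²).
So c = 2·1546·0.063² = 12.2721.

12.272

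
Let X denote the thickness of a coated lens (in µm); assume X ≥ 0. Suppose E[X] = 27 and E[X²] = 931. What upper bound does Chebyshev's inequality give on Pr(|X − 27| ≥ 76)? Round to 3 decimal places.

Var(X) = E[X²] − (E[X])² = 931 − 729 = 202.
Chebyshev's inequality: Pr(|X − μ| ≥ t) ≤ Var(X)/t² = 202/5776 = 0.0350.

0.035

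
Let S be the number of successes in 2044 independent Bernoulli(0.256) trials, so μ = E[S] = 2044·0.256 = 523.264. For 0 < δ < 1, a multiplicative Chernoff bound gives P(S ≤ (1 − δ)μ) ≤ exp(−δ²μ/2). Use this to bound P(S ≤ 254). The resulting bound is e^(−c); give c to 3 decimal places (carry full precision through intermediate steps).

Write 254 = (1 − δ)μ, so δ = 1 − 254/523.264 = 0.5145854…
Then the exponent is δ²μ/2 = (μ − 254)²/(2μ) = 69.279658.

69.280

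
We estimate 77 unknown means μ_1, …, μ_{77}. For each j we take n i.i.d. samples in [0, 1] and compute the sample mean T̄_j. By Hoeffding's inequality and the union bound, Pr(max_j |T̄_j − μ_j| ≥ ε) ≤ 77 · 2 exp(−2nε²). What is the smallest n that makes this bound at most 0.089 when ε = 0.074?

681

Need 2·77·exp(−2nε²) ≤ 0.089, i.e. exp(−2nε²) ≤ 0.089/154.
So 2nε² ≥ ln(154/0.089) = 7.456072.
Hence n ≥ 7.456072/(2·0.074²) = 680.795.
The smallest integer n is 681.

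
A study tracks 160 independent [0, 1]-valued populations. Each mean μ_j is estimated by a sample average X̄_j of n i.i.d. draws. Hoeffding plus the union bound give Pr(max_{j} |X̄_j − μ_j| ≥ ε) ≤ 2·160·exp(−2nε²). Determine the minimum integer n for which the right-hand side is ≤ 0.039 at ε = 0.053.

Need 2·160·exp(−2nε²) ≤ 0.039, i.e. exp(−2nε²) ≤ 0.039/320.
So 2nε² ≥ ln(320/0.039) = 9.012515.
Hence n ≥ 9.012515/(2·0.053²) = 1604.221.
The smallest integer n is 1605.

1605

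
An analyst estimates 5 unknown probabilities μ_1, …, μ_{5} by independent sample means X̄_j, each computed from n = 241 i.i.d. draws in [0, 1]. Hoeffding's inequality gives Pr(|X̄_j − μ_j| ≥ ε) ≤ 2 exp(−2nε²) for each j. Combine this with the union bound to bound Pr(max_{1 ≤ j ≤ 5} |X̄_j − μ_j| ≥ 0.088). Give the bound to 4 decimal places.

0.2393

Per-experiment Hoeffding bound: 2·exp(−2·241·0.088²) = 2·exp(−3.73261) = 0.047861.
Union bound over 5 events: 5·0.047861 = 0.23930.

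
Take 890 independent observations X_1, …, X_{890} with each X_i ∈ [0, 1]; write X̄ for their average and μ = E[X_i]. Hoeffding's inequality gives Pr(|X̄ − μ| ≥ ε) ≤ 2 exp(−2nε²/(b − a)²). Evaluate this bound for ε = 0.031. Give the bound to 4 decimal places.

0.3615

Exponent: 2nε²/(b − a)² = 2·890·0.031² / 1² = 1.71058.
Bound = 2·exp(−1.71058) = 0.36152.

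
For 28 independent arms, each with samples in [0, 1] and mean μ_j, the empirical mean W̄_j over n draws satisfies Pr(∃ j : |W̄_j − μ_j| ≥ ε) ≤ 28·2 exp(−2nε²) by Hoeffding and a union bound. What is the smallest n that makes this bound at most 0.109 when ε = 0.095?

Need 2·28·exp(−2nε²) ≤ 0.109, i.e. exp(−2nε²) ≤ 0.109/56.
So 2nε² ≥ ln(56/0.109) = 6.241759.
Hence n ≥ 6.241759/(2·0.095²) = 345.804.
The smallest integer n is 346.

346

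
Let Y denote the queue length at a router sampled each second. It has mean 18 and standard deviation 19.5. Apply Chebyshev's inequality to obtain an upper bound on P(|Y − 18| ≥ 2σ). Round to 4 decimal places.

Chebyshev: P(|Y − μ| ≥ t) ≤ Var(Y)/t².
Var(Y) = σ² = 19.5² = 380.25.
t = 2·19.5 = 39.
Bound = 380.25 / 1521 = 0.2500.

0.2500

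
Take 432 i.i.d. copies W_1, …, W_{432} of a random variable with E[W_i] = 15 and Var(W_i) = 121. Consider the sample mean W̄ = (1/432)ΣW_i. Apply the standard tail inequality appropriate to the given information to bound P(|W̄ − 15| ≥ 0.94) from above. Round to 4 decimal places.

0.3170

With mean and variance of each term known, Chebyshev's inequality bounds the deviation of the sum (or sample mean).
Var(W̄) = Var(W_i)/n = 121/432 = 0.28009.
Chebyshev: P(|W̄ − 15| ≥ 0.94) ≤ Var(W̄)/(0.94)² = 121/(432·0.94²) = 0.3170.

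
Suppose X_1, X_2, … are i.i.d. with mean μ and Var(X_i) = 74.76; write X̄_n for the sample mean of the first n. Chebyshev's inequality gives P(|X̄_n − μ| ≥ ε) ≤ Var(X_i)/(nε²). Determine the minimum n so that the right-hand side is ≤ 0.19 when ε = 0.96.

Require 74.76/(n·0.96²) ≤ 0.19, i.e. n ≥ 74.76/(0.19·0.96²) = 426.946.
The smallest integer n is 427.

427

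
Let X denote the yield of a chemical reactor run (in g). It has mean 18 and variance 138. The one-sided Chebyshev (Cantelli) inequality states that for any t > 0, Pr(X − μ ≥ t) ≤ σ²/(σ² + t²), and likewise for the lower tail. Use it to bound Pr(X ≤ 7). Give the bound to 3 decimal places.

Here σ² = 138 and t = 11, so σ² + t² = 259.
Cantelli's bound: 138/259 = 0.5328.

0.533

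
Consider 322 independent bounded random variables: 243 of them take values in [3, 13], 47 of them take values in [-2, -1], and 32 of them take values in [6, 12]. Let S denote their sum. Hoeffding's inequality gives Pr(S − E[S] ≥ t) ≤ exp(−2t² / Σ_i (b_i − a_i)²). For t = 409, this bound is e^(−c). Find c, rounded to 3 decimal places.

13.121

Σ(b_i − a_i)² = 243·10² + 47·1² + 32·6² = 25499.
c = 2t² / 25499 = 2·409² / 25499 = 13.1206.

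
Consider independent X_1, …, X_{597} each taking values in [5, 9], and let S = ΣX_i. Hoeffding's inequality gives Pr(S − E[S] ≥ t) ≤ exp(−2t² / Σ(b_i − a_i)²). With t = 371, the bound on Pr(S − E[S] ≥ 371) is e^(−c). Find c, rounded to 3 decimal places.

Σ(b_i − a_i)² = 597·(4)² = 9552.
c = 2t²/9552 = 2·371²/9552 = 28.8193.

28.819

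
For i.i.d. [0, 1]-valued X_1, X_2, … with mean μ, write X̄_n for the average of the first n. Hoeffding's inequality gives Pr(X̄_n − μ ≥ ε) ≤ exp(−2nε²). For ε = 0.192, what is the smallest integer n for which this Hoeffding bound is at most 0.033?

47

Require exp(−2nε²) ≤ 0.033, i.e. 2nε² ≥ ln(1/0.033) = 3.411248.
So n ≥ 3.411248 / (2·0.192²) = 46.268.
The smallest integer n is 47.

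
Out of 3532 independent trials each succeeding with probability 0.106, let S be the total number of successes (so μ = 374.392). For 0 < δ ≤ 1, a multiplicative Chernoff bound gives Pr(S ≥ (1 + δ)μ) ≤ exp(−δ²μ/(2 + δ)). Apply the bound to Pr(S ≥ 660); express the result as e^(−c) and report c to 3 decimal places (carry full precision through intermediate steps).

Write 660 = (1 + δ)μ, so δ = 660/374.392 − 1 = 0.7628582…
Then the exponent is δ²μ/(2 + δ) = (660 − μ)² / (μ·(2 + δ)) = 78.859784.

78.860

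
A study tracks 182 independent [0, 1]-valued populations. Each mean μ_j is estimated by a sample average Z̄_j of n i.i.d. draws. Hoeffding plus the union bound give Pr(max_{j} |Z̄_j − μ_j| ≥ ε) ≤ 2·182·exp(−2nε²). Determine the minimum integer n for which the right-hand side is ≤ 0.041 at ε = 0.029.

5406

Need 2·182·exp(−2nε²) ≤ 0.041, i.e. exp(−2nε²) ≤ 0.041/364.
So 2nε² ≥ ln(364/0.041) = 9.091337.
Hence n ≥ 9.091337/(2·0.029²) = 5405.076.
The smallest integer n is 5406.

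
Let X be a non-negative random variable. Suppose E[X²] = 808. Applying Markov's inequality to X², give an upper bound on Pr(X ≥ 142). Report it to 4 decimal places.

Since X ≥ 0, the event {X ≥ 142} is the same as {X² ≥ 20164}.
Markov's inequality applied to X² gives Pr(X² ≥ 20164) ≤ E[X²]/20164 = 808/20164 = 0.0401.

0.0401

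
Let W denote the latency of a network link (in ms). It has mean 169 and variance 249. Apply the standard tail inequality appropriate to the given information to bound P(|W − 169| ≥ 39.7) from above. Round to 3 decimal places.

Mean and variance are known, so Chebyshev's inequality applies.
Chebyshev: P(|W − μ| ≥ t) ≤ Var(W)/t².
Bound = 249 / 1576.09 = 0.1580.

0.158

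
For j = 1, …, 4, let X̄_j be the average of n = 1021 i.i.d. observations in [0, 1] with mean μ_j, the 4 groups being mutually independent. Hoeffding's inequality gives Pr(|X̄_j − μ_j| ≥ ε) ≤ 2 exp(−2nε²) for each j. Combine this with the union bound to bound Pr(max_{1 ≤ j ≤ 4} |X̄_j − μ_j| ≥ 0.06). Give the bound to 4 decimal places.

0.0051

Per-experiment Hoeffding bound: 2·exp(−2·1021·0.06²) = 2·exp(−7.35120) = 0.0012836.
Union bound over 4 events: 4·0.0012836 = 0.00513.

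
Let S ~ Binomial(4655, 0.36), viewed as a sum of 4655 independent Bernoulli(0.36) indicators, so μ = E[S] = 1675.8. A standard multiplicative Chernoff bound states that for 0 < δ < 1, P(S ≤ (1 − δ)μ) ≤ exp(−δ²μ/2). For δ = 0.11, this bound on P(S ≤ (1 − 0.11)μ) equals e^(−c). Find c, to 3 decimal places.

c = δ²μ/2 = 0.11²·1675.8/2 = 10.1386.

10.139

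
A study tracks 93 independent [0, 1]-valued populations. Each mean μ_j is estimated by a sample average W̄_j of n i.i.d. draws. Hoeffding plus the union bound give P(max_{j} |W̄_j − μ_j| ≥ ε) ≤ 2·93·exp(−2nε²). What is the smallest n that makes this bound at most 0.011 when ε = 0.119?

Need 2·93·exp(−2nε²) ≤ 0.011, i.e. exp(−2nε²) ≤ 0.011/186.
So 2nε² ≥ ln(186/0.011) = 9.735607.
Hence n ≥ 9.735607/(2·0.119²) = 343.747.
The smallest integer n is 344.

344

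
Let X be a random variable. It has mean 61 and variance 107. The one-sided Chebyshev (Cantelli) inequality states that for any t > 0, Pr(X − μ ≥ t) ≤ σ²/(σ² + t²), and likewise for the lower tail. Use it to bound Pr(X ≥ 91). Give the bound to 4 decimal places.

Here σ² = 107 and t = 30, so σ² + t² = 1007.
Cantelli's bound: 107/1007 = 0.1063.

0.1063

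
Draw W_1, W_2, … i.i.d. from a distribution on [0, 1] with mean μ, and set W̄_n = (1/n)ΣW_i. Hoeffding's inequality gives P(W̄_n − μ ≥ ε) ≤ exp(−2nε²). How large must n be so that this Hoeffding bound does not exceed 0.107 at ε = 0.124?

Require exp(−2nε²) ≤ 0.107, i.e. 2nε² ≥ ln(1/0.107) = 2.234926.
So n ≥ 2.234926 / (2·0.124²) = 72.676.
The smallest integer n is 73.

73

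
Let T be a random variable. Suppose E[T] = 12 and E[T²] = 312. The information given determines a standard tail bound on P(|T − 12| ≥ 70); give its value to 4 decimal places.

The first two moments determine the variance, so Chebyshev's inequality is the sharpest standard bound available.
Var(T) = E[T²] − (E[T])² = 312 − 144 = 168.
Chebyshev's inequality: P(|T − μ| ≥ t) ≤ Var(T)/t² = 168/4900 = 0.0343.

0.0343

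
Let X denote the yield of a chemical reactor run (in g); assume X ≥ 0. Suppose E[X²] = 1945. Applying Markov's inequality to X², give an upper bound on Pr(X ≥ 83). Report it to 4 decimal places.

0.2823

Since X ≥ 0, the event {X ≥ 83} is the same as {X² ≥ 6889}.
Markov's inequality applied to X² gives Pr(X² ≥ 6889) ≤ E[X²]/6889 = 1945/6889 = 0.2823.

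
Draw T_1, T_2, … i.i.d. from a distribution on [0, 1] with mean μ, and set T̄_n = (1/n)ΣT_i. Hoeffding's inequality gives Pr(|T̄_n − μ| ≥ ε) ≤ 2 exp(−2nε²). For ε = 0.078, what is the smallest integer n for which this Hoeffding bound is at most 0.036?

Require 2·exp(−2nε²) ≤ 0.036, i.e. 2nε² ≥ ln(2/0.036) = 4.017384.
So n ≥ 4.017384 / (2·0.078²) = 330.160.
The smallest integer n is 331.

331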